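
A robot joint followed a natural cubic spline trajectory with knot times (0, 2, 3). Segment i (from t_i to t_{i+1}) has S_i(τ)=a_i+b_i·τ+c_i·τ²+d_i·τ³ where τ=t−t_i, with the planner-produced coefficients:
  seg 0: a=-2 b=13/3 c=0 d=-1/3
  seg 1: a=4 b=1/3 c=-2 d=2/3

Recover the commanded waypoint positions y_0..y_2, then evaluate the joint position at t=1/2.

y_0 = S_0(0) = a_0 = -2
y_1 = S_1(0) = a_1 = 4
y_2 = S_1(1) = 3
t_q=1/2 is in segment 0 (τ=1/2); S_0(τ)=1/8

y_0=-2 y_1=4 y_2=3
S(1/2) = 1/8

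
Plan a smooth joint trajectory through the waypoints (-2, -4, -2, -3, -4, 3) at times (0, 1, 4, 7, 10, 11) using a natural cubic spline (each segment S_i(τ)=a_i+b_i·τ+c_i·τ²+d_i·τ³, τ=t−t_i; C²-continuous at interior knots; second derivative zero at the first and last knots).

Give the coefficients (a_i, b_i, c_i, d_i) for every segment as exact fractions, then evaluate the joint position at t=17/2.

  seg 0: a=-2 b=-1849/777 c=0 d=295/777
  seg 1: a=-4 b=-964/777 c=295/259 d=-391/2331
  seg 2: a=-2 b=827/777 c=-96/259 d=-2/63
  seg 3: a=-3 b=-1567/777 c=-170/259 d=946/2331
  seg 4: a=-4 b=3887/777 c=776/259 d=-776/777
S(17/2) = -6353/1036

Δ: Δ0=-2, Δ1=2/3, Δ2=-1/3, Δ3=-1/3, Δ4=7
row 1: diag=8, rhs=16; c'=3/8, d'=2
row 2: denom=12−3·3/8=87/8; d'=(-6−3·2)/(87/8)=-32/29
row 3: denom=12−3·8/29=324/29; d'=(0−3·-32/29)/(324/29)=8/27
row 4: denom=8−3·29/108=259/36; d'=(44−3·8/27)/(259/36)=1552/259
back: M4=1552/259
back: M3=8/27−29/108·1552/259=-340/259
back: M2=-32/29−8/29·-340/259=-192/259
back: M1=2−3/8·-192/259=590/259
M: M0=0, M1=590/259, M2=-192/259, M3=-340/259, M4=1552/259, M5=0
seg 0: a=-2, c=M0/2=0, d=(M1−M0)/(6·1)=295/777, b=Δ0−h0·(2M0+M1)/6=-1849/777
seg 1: a=-4, c=M1/2=295/259, d=(M2−M1)/(6·3)=-391/2331, b=Δ1−h1·(2M1+M2)/6=-964/777
seg 2: a=-2, c=M2/2=-96/259, d=(M3−M2)/(6·3)=-2/63, b=Δ2−h2·(2M2+M3)/6=827/777
seg 3: a=-3, c=M3/2=-170/259, d=(M4−M3)/(6·3)=946/2331, b=Δ3−h3·(2M3+M4)/6=-1567/777
seg 4: a=-4, c=M4/2=776/259, d=(M5−M4)/(6·1)=-776/777, b=Δ4−h4·(2M4+M5)/6=3887/777
t_q=17/2 → seg 3, τ=3/2; S=-3+-1567/777·τ+-170/259·τ²+946/2331·τ³=-6353/1036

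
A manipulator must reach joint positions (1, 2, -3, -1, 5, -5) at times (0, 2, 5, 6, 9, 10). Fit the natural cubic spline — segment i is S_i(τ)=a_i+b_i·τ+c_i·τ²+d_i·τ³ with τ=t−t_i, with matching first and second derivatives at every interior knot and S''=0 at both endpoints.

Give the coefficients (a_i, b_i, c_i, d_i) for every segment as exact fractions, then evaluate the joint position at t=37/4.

  seg 0: a=1 b=9557/7650 c=0 d=-1433/7650
  seg 1: a=2 b=-7639/7650 c=-1433/1275 d=20683/68850
  seg 2: a=-3 b=83/225 c=2417/1530 d=131/2550
  seg 3: a=-1 b=28171/7650 c=6632/3825 d=-52663/68850
  seg 4: a=5 b=-25117/3825 c=-13133/2550 d=13133/7650
S(37/4) = 499931/163200

Δ: Δ0=1/2, Δ1=-5/3, Δ2=2, Δ3=2, Δ4=-10
row 1: diag=10, rhs=-13; c'=3/10, d'=-13/10
row 2: denom=8−3·3/10=71/10; d'=(22−3·-13/10)/(71/10)=259/71
row 3: denom=8−1·10/71=558/71; d'=(0−1·259/71)/(558/71)=-259/558
row 4: denom=8−3·71/186=425/62; d'=(-72−3·-259/558)/(425/62)=-13133/1275
back: M4=-13133/1275
back: M3=-259/558−71/186·-13133/1275=13264/3825
back: M2=259/71−10/71·13264/3825=2417/765
back: M1=-13/10−3/10·2417/765=-2866/1275
M: M0=0, M1=-2866/1275, M2=2417/765, M3=13264/3825, M4=-13133/1275, M5=0
seg 0: a=1, c=M0/2=0, d=(M1−M0)/(6·2)=-1433/7650, b=Δ0−h0·(2M0+M1)/6=9557/7650
seg 1: a=2, c=M1/2=-1433/1275, d=(M2−M1)/(6·3)=20683/68850, b=Δ1−h1·(2M1+M2)/6=-7639/7650
seg 2: a=-3, c=M2/2=2417/1530, d=(M3−M2)/(6·1)=131/2550, b=Δ2−h2·(2M2+M3)/6=83/225
seg 3: a=-1, c=M3/2=6632/3825, d=(M4−M3)/(6·3)=-52663/68850, b=Δ3−h3·(2M3+M4)/6=28171/7650
seg 4: a=5, c=M4/2=-13133/2550, d=(M5−M4)/(6·1)=13133/7650, b=Δ4−h4·(2M4+M5)/6=-25117/3825
t_q=37/4 → seg 4, τ=1/4; S=5+-25117/3825·τ+-13133/2550·τ²+13133/7650·τ³=499931/163200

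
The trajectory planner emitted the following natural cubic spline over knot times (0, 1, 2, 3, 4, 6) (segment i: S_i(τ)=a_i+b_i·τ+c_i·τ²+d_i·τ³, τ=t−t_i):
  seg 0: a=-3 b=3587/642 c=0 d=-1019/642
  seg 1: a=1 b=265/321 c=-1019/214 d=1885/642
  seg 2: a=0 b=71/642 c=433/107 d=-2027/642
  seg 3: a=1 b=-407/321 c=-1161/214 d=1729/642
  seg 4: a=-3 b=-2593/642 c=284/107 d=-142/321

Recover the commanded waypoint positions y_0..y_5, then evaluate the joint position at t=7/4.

y_0=-3 y_1=1 y_2=0 y_3=1 y_4=-3 y_5=-4
S(7/4) = 2457/13696

y_0 = S_0(0) = a_0 = -3
y_1 = S_1(0) = a_1 = 1
y_2 = S_2(0) = a_2 = 0
y_3 = S_3(0) = a_3 = 1
y_4 = S_4(0) = a_4 = -3
y_5 = S_4(2) = -4
t_q=7/4 is in segment 1 (τ=3/4); S_1(τ)=2457/13696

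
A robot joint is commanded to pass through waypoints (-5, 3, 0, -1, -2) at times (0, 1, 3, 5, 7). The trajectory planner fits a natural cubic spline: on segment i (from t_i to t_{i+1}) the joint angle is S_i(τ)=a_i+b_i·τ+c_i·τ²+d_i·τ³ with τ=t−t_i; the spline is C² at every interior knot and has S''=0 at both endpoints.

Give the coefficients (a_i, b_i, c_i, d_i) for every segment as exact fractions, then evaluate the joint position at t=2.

Δ: Δ0=8, Δ1=-3/2, Δ2=-1/2, Δ3=-1/2
row 1: diag=6, rhs=-57; c'=1/3, d'=-19/2
row 2: denom=8−2·1/3=22/3; d'=(6−2·-19/2)/(22/3)=75/22
row 3: denom=8−2·3/11=82/11; d'=(0−2·75/22)/(82/11)=-75/82
back: M3=-75/82
back: M2=75/22−3/11·-75/82=150/41
back: M1=-19/2−1/3·150/41=-879/82
M: M0=0, M1=-879/82, M2=150/41, M3=-75/82, M4=0
seg 0: a=-5, c=M0/2=0, d=(M1−M0)/(6·1)=-293/164, b=Δ0−h0·(2M0+M1)/6=1605/164
seg 1: a=3, c=M1/2=-879/164, d=(M2−M1)/(6·2)=393/328, b=Δ1−h1·(2M1+M2)/6=363/82
seg 2: a=0, c=M2/2=75/41, d=(M3−M2)/(6·2)=-125/328, b=Δ2−h2·(2M2+M3)/6=-108/41
seg 3: a=-1, c=M3/2=-75/164, d=(M4−M3)/(6·2)=25/328, b=Δ3−h3·(2M3+M4)/6=9/82
t_q=2 → seg 1, τ=1; S=3+363/82·τ+-879/164·τ²+393/328·τ³=1071/328

  seg 0: a=-5 b=1605/164 c=0 d=-293/164
  seg 1: a=3 b=363/82 c=-879/164 d=393/328
  seg 2: a=0 b=-108/41 c=75/41 d=-125/328
  seg 3: a=-1 b=9/82 c=-75/164 d=25/328
S(2) = 1071/328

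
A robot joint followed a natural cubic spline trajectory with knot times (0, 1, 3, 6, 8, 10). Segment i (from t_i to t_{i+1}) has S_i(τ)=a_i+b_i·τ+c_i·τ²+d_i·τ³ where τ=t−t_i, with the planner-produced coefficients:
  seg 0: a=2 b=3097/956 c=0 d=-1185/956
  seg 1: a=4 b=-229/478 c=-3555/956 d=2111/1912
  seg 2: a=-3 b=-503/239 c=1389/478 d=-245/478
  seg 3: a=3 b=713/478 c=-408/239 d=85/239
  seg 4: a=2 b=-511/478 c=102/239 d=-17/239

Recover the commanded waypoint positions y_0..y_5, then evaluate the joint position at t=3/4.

y_0 = S_0(0) = a_0 = 2
y_1 = S_1(0) = a_1 = 4
y_2 = S_2(0) = a_2 = -3
y_3 = S_3(0) = a_3 = 3
y_4 = S_4(0) = a_4 = 2
y_5 = S_4(2) = 1
t_q=3/4 is in segment 0 (τ=3/4); S_0(τ)=239029/61184

y_0=2 y_1=4 y_2=-3 y_3=3 y_4=2 y_5=1
S(3/4) = 239029/61184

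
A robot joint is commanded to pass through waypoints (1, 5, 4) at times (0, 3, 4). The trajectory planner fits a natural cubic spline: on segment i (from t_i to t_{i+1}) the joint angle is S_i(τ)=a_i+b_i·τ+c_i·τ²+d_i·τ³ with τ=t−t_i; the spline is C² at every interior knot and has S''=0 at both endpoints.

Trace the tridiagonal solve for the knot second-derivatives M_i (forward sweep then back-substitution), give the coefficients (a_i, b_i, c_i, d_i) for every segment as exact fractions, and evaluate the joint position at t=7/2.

  seg 0: a=1 b=53/24 c=0 d=-7/72
  seg 1: a=5 b=-5/12 c=-7/8 d=7/24
S(7/2) = 295/64

Δ: Δ0=4/3, Δ1=-1
row 1: diag=8, rhs=-14; c'=1/8, d'=-7/4
back: M1=-7/4
M: M0=0, M1=-7/4, M2=0
seg 0: a=1, c=M0/2=0, d=(M1−M0)/(6·3)=-7/72, b=Δ0−h0·(2M0+M1)/6=53/24
seg 1: a=5, c=M1/2=-7/8, d=(M2−M1)/(6·1)=7/24, b=Δ1−h1·(2M1+M2)/6=-5/12
t_q=7/2 → seg 1, τ=1/2; S=5+-5/12·τ+-7/8·τ²+7/24·τ³=295/64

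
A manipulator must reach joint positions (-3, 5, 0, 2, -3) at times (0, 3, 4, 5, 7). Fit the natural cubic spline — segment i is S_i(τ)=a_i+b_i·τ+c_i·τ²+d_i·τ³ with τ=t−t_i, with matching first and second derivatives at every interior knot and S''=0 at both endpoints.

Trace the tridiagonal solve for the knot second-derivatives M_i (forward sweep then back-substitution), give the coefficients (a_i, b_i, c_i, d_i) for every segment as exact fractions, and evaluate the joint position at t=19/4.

Δ: Δ0=8/3, Δ1=-5, Δ2=2, Δ3=-5/2
row 1: diag=8, rhs=-46; c'=1/8, d'=-23/4
row 2: denom=4−1·1/8=31/8; d'=(42−1·-23/4)/(31/8)=382/31
row 3: denom=6−1·8/31=178/31; d'=(-27−1·382/31)/(178/31)=-1219/178
back: M3=-1219/178
back: M2=382/31−8/31·-1219/178=1254/89
back: M1=-23/4−1/8·1254/89=-1337/178
M: M0=0, M1=-1337/178, M2=1254/89, M3=-1219/178, M4=0
seg 0: a=-3, c=M0/2=0, d=(M1−M0)/(6·3)=-1337/3204, b=Δ0−h0·(2M0+M1)/6=6859/1068
seg 1: a=5, c=M1/2=-1337/356, d=(M2−M1)/(6·1)=3845/1068, b=Δ1−h1·(2M1+M2)/6=-2587/534
seg 2: a=0, c=M2/2=627/89, d=(M3−M2)/(6·1)=-3727/1068, b=Δ2−h2·(2M2+M3)/6=-1661/1068
seg 3: a=2, c=M3/2=-1219/356, d=(M4−M3)/(6·2)=1219/2136, b=Δ3−h3·(2M3+M4)/6=1103/534
t_q=19/4 → seg 2, τ=3/4; S=0+-1661/1068·τ+627/89·τ²+-3727/1068·τ³=30169/22784

  seg 0: a=-3 b=6859/1068 c=0 d=-1337/3204
  seg 1: a=5 b=-2587/534 c=-1337/356 d=3845/1068
  seg 2: a=0 b=-1661/1068 c=627/89 d=-3727/1068
  seg 3: a=2 b=1103/534 c=-1219/356 d=1219/2136
S(19/4) = 30169/22784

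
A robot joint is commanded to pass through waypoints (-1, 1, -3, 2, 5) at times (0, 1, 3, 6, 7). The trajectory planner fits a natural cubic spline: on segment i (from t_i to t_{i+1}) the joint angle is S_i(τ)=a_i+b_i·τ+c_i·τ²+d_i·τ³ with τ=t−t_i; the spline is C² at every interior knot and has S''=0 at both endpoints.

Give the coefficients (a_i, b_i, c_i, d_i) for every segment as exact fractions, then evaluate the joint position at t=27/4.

  seg 0: a=-1 b=1684/591 c=0 d=-502/591
  seg 1: a=1 b=178/591 c=-502/197 d=413/591
  seg 2: a=-3 b=-890/591 c=324/197 d=-347/1773
  seg 3: a=2 b=1819/591 c=-23/197 d=23/591
S(27/4) = 53699/12608

Δ: Δ0=2, Δ1=-2, Δ2=5/3, Δ3=3
row 1: diag=6, rhs=-24; c'=1/3, d'=-4
row 2: denom=10−2·1/3=28/3; d'=(22−2·-4)/(28/3)=45/14
row 3: denom=8−3·9/28=197/28; d'=(8−3·45/14)/(197/28)=-46/197
back: M3=-46/197
back: M2=45/14−9/28·-46/197=648/197
back: M1=-4−1/3·648/197=-1004/197
M: M0=0, M1=-1004/197, M2=648/197, M3=-46/197, M4=0
seg 0: a=-1, c=M0/2=0, d=(M1−M0)/(6·1)=-502/591, b=Δ0−h0·(2M0+M1)/6=1684/591
seg 1: a=1, c=M1/2=-502/197, d=(M2−M1)/(6·2)=413/591, b=Δ1−h1·(2M1+M2)/6=178/591
seg 2: a=-3, c=M2/2=324/197, d=(M3−M2)/(6·3)=-347/1773, b=Δ2−h2·(2M2+M3)/6=-890/591
seg 3: a=2, c=M3/2=-23/197, d=(M4−M3)/(6·1)=23/591, b=Δ3−h3·(2M3+M4)/6=1819/591
t_q=27/4 → seg 3, τ=3/4; S=2+1819/591·τ+-23/197·τ²+23/591·τ³=53699/12608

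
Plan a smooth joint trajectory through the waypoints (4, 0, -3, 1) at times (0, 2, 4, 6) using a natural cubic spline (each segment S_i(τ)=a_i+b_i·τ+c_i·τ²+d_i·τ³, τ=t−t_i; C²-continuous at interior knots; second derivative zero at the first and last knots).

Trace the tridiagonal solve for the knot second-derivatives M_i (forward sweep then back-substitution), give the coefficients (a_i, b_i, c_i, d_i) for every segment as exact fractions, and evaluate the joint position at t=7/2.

Δ: Δ0=-2, Δ1=-3/2, Δ2=2
row 1: diag=8, rhs=3; c'=1/4, d'=3/8
row 2: denom=8−2·1/4=15/2; d'=(21−2·3/8)/(15/2)=27/10
back: M2=27/10
back: M1=3/8−1/4·27/10=-3/10
M: M0=0, M1=-3/10, M2=27/10, M3=0
seg 0: a=4, c=M0/2=0, d=(M1−M0)/(6·2)=-1/40, b=Δ0−h0·(2M0+M1)/6=-19/10
seg 1: a=0, c=M1/2=-3/20, d=(M2−M1)/(6·2)=1/4, b=Δ1−h1·(2M1+M2)/6=-11/5
seg 2: a=-3, c=M2/2=27/20, d=(M3−M2)/(6·2)=-9/40, b=Δ2−h2·(2M2+M3)/6=1/5
t_q=7/2 → seg 1, τ=3/2; S=0+-11/5·τ+-3/20·τ²+1/4·τ³=-447/160

  seg 0: a=4 b=-19/10 c=0 d=-1/40
  seg 1: a=0 b=-11/5 c=-3/20 d=1/4
  seg 2: a=-3 b=1/5 c=27/20 d=-9/40
S(7/2) = -447/160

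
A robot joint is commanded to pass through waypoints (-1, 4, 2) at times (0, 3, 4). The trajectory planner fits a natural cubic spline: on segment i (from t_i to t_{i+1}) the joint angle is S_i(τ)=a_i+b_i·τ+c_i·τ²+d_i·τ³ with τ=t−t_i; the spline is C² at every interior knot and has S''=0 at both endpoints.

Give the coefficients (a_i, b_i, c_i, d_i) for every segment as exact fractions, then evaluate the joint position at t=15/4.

  seg 0: a=-1 b=73/24 c=0 d=-11/72
  seg 1: a=4 b=-13/12 c=-11/8 d=11/24
S(15/4) = 1335/512

Δ: Δ0=5/3, Δ1=-2
row 1: diag=8, rhs=-22; c'=1/8, d'=-11/4
back: M1=-11/4
M: M0=0, M1=-11/4, M2=0
seg 0: a=-1, c=M0/2=0, d=(M1−M0)/(6·3)=-11/72, b=Δ0−h0·(2M0+M1)/6=73/24
seg 1: a=4, c=M1/2=-11/8, d=(M2−M1)/(6·1)=11/24, b=Δ1−h1·(2M1+M2)/6=-13/12
t_q=15/4 → seg 1, τ=3/4; S=4+-13/12·τ+-11/8·τ²+11/24·τ³=1335/512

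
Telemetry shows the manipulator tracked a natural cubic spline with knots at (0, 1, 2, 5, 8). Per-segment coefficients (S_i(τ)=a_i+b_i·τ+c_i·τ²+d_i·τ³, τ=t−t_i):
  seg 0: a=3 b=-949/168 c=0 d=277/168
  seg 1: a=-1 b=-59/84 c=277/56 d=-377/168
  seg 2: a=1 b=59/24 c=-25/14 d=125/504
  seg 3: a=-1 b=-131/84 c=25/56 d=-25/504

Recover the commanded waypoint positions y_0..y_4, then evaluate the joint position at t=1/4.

y_0 = S_0(0) = a_0 = 3
y_1 = S_1(0) = a_1 = -1
y_2 = S_2(0) = a_2 = 1
y_3 = S_3(0) = a_3 = -1
y_4 = S_3(3) = -3
t_q=1/4 is in segment 0 (τ=1/4); S_0(τ)=5783/3584

y_0=3 y_1=-1 y_2=1 y_3=-1 y_4=-3
S(1/4) = 5783/3584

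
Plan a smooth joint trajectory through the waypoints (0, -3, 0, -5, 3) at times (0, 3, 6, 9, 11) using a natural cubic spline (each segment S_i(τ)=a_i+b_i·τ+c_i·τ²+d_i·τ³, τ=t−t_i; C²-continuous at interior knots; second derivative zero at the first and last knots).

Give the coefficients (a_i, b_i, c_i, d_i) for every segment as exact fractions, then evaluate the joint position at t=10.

  seg 0: a=0 b=-767/414 c=0 d=353/3726
  seg 1: a=-3 b=146/207 c=353/414 d=-937/3726
  seg 2: a=0 b=-401/414 c=-292/207 d=1463/3726
  seg 3: a=-5 b=242/207 c=293/138 d=-293/828
S(10) = -569/276

Δ: Δ0=-1, Δ1=1, Δ2=-5/3, Δ3=4
row 1: diag=12, rhs=12; c'=1/4, d'=1
row 2: denom=12−3·1/4=45/4; d'=(-16−3·1)/(45/4)=-76/45
row 3: denom=10−3·4/15=46/5; d'=(34−3·-76/45)/(46/5)=293/69
back: M3=293/69
back: M2=-76/45−4/15·293/69=-584/207
back: M1=1−1/4·-584/207=353/207
M: M0=0, M1=353/207, M2=-584/207, M3=293/69, M4=0
seg 0: a=0, c=M0/2=0, d=(M1−M0)/(6·3)=353/3726, b=Δ0−h0·(2M0+M1)/6=-767/414
seg 1: a=-3, c=M1/2=353/414, d=(M2−M1)/(6·3)=-937/3726, b=Δ1−h1·(2M1+M2)/6=146/207
seg 2: a=0, c=M2/2=-292/207, d=(M3−M2)/(6·3)=1463/3726, b=Δ2−h2·(2M2+M3)/6=-401/414
seg 3: a=-5, c=M3/2=293/138, d=(M4−M3)/(6·2)=-293/828, b=Δ3−h3·(2M3+M4)/6=242/207
t_q=10 → seg 3, τ=1; S=-5+242/207·τ+293/138·τ²+-293/828·τ³=-569/276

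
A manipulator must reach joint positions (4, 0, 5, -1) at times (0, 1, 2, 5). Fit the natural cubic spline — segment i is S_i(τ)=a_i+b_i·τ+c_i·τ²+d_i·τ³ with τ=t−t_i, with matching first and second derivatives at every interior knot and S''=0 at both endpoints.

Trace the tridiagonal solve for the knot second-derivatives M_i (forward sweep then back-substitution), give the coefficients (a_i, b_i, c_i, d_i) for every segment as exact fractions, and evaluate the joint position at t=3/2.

Δ: Δ0=-4, Δ1=5, Δ2=-2
row 1: diag=4, rhs=54; c'=1/4, d'=27/2
row 2: denom=8−1·1/4=31/4; d'=(-42−1·27/2)/(31/4)=-222/31
back: M2=-222/31
back: M1=27/2−1/4·-222/31=474/31
M: M0=0, M1=474/31, M2=-222/31, M3=0
seg 0: a=4, c=M0/2=0, d=(M1−M0)/(6·1)=79/31, b=Δ0−h0·(2M0+M1)/6=-203/31
seg 1: a=0, c=M1/2=237/31, d=(M2−M1)/(6·1)=-116/31, b=Δ1−h1·(2M1+M2)/6=34/31
seg 2: a=5, c=M2/2=-111/31, d=(M3−M2)/(6·3)=37/93, b=Δ2−h2·(2M2+M3)/6=160/31
t_q=3/2 → seg 1, τ=1/2; S=0+34/31·τ+237/31·τ²+-116/31·τ³=247/124

  seg 0: a=4 b=-203/31 c=0 d=79/31
  seg 1: a=0 b=34/31 c=237/31 d=-116/31
  seg 2: a=5 b=160/31 c=-111/31 d=37/93
S(3/2) = 247/124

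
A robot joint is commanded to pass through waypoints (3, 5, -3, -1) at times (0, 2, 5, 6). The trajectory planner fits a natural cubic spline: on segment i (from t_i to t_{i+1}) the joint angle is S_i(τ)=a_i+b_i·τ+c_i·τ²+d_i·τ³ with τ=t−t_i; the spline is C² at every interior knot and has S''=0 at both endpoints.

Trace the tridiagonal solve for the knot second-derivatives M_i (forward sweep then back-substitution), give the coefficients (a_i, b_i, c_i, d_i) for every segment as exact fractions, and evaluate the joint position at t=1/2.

Δ: Δ0=1, Δ1=-8/3, Δ2=2
row 1: diag=10, rhs=-22; c'=3/10, d'=-11/5
row 2: denom=8−3·3/10=71/10; d'=(28−3·-11/5)/(71/10)=346/71
back: M2=346/71
back: M1=-11/5−3/10·346/71=-260/71
M: M0=0, M1=-260/71, M2=346/71, M3=0
seg 0: a=3, c=M0/2=0, d=(M1−M0)/(6·2)=-65/213, b=Δ0−h0·(2M0+M1)/6=473/213
seg 1: a=5, c=M1/2=-130/71, d=(M2−M1)/(6·3)=101/213, b=Δ1−h1·(2M1+M2)/6=-307/213
seg 2: a=-3, c=M2/2=173/71, d=(M3−M2)/(6·1)=-173/213, b=Δ2−h2·(2M2+M3)/6=80/213
t_q=1/2 → seg 0, τ=1/2; S=3+473/213·τ+0·τ²+-65/213·τ³=2313/568

  seg 0: a=3 b=473/213 c=0 d=-65/213
  seg 1: a=5 b=-307/213 c=-130/71 d=101/213
  seg 2: a=-3 b=80/213 c=173/71 d=-173/213
S(1/2) = 2313/568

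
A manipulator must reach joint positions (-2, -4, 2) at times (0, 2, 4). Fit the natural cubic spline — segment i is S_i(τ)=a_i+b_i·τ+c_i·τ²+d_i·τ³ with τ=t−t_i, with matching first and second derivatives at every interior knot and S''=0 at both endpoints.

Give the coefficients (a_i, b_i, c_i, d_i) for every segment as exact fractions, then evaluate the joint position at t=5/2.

Δ: Δ0=-1, Δ1=3
row 1: diag=8, rhs=24; c'=1/4, d'=3
back: M1=3
M: M0=0, M1=3, M2=0
seg 0: a=-2, c=M0/2=0, d=(M1−M0)/(6·2)=1/4, b=Δ0−h0·(2M0+M1)/6=-2
seg 1: a=-4, c=M1/2=3/2, d=(M2−M1)/(6·2)=-1/4, b=Δ1−h1·(2M1+M2)/6=1
t_q=5/2 → seg 1, τ=1/2; S=-4+1·τ+3/2·τ²+-1/4·τ³=-101/32

  seg 0: a=-2 b=-2 c=0 d=1/4
  seg 1: a=-4 b=1 c=3/2 d=-1/4
S(5/2) = -101/32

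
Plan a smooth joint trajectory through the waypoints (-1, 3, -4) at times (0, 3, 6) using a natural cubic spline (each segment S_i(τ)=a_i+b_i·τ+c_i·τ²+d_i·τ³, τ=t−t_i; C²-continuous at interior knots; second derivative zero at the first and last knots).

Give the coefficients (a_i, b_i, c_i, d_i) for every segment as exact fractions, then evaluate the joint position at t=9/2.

  seg 0: a=-1 b=9/4 c=0 d=-11/108
  seg 1: a=3 b=-1/2 c=-11/12 d=11/108
S(9/2) = 17/32

Δ: Δ0=4/3, Δ1=-7/3
row 1: diag=12, rhs=-22; c'=1/4, d'=-11/6
back: M1=-11/6
M: M0=0, M1=-11/6, M2=0
seg 0: a=-1, c=M0/2=0, d=(M1−M0)/(6·3)=-11/108, b=Δ0−h0·(2M0+M1)/6=9/4
seg 1: a=3, c=M1/2=-11/12, d=(M2−M1)/(6·3)=11/108, b=Δ1−h1·(2M1+M2)/6=-1/2
t_q=9/2 → seg 1, τ=3/2; S=3+-1/2·τ+-11/12·τ²+11/108·τ³=17/32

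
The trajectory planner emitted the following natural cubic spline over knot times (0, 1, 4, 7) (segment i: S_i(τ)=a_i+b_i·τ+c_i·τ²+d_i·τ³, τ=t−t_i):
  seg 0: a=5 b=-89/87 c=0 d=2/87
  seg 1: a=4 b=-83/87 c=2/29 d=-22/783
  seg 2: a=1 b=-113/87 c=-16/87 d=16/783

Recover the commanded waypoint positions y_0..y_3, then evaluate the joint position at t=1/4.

y_0=5 y_1=4 y_2=1 y_3=-4
S(1/4) = 4403/928

y_0 = S_0(0) = a_0 = 5
y_1 = S_1(0) = a_1 = 4
y_2 = S_2(0) = a_2 = 1
y_3 = S_2(3) = -4
t_q=1/4 is in segment 0 (τ=1/4); S_0(τ)=4403/928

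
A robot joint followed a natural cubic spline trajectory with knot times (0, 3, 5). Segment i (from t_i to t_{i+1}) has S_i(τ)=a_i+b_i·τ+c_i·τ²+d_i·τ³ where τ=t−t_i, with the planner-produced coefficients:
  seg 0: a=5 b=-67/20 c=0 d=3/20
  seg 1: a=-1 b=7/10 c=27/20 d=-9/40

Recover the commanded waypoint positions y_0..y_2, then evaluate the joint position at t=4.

y_0 = S_0(0) = a_0 = 5
y_1 = S_1(0) = a_1 = -1
y_2 = S_1(2) = 4
t_q=4 is in segment 1 (τ=1); S_1(τ)=33/40

y_0=5 y_1=-1 y_2=4
S(4) = 33/40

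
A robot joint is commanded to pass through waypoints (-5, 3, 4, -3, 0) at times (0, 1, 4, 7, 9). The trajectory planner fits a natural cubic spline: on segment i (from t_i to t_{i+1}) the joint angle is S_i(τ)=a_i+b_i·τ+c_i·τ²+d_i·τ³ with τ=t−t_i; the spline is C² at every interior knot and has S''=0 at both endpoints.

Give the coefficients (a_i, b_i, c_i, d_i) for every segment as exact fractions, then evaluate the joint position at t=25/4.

  seg 0: a=-5 b=4747/532 c=0 d=-491/532
  seg 1: a=3 b=1637/266 c=-1473/532 d=3967/14364
  seg 2: a=4 b=-1597/532 c=-113/399 d=2423/14364
  seg 3: a=-3 b=-39/266 c=657/532 d=-219/1064
S(25/4) = -77171/34048

Δ: Δ0=8, Δ1=1/3, Δ2=-7/3, Δ3=3/2
row 1: diag=8, rhs=-46; c'=3/8, d'=-23/4
row 2: denom=12−3·3/8=87/8; d'=(-16−3·-23/4)/(87/8)=10/87
row 3: denom=10−3·8/29=266/29; d'=(23−3·10/87)/(266/29)=657/266
back: M3=657/266
back: M2=10/87−8/29·657/266=-226/399
back: M1=-23/4−3/8·-226/399=-1473/266
M: M0=0, M1=-1473/266, M2=-226/399, M3=657/266, M4=0
seg 0: a=-5, c=M0/2=0, d=(M1−M0)/(6·1)=-491/532, b=Δ0−h0·(2M0+M1)/6=4747/532
seg 1: a=3, c=M1/2=-1473/532, d=(M2−M1)/(6·3)=3967/14364, b=Δ1−h1·(2M1+M2)/6=1637/266
seg 2: a=4, c=M2/2=-113/399, d=(M3−M2)/(6·3)=2423/14364, b=Δ2−h2·(2M2+M3)/6=-1597/532
seg 3: a=-3, c=M3/2=657/532, d=(M4−M3)/(6·2)=-219/1064, b=Δ3−h3·(2M3+M4)/6=-39/266
t_q=25/4 → seg 2, τ=9/4; S=4+-1597/532·τ+-113/399·τ²+2423/14364·τ³=-77171/34048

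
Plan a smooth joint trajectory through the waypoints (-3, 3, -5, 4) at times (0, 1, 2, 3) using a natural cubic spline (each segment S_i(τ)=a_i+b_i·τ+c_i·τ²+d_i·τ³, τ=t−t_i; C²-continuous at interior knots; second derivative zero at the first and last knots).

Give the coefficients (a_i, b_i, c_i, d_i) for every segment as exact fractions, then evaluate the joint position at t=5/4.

  seg 0: a=-3 b=163/15 c=0 d=-73/15
  seg 1: a=3 b=-56/15 c=-73/5 d=31/3
  seg 2: a=-5 b=-29/15 c=82/5 d=-82/15
S(5/4) = 421/320

Δ: Δ0=6, Δ1=-8, Δ2=9
row 1: diag=4, rhs=-84; c'=1/4, d'=-21
row 2: denom=4−1·1/4=15/4; d'=(102−1·-21)/(15/4)=164/5
back: M2=164/5
back: M1=-21−1/4·164/5=-146/5
M: M0=0, M1=-146/5, M2=164/5, M3=0
seg 0: a=-3, c=M0/2=0, d=(M1−M0)/(6·1)=-73/15, b=Δ0−h0·(2M0+M1)/6=163/15
seg 1: a=3, c=M1/2=-73/5, d=(M2−M1)/(6·1)=31/3, b=Δ1−h1·(2M1+M2)/6=-56/15
seg 2: a=-5, c=M2/2=82/5, d=(M3−M2)/(6·1)=-82/15, b=Δ2−h2·(2M2+M3)/6=-29/15
t_q=5/4 → seg 1, τ=1/4; S=3+-56/15·τ+-73/5·τ²+31/3·τ³=421/320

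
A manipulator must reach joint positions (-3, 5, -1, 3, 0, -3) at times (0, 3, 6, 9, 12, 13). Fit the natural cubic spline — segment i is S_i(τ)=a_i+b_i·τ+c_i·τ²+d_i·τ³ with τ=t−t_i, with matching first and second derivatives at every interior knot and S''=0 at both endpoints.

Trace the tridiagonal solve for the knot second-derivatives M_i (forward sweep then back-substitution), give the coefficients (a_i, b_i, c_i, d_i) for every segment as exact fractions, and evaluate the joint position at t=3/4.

  seg 0: a=-3 b=1688/403 c=0 d=-1840/10881
  seg 1: a=5 b=-152/403 c=-1840/1209 d=1186/3627
  seg 2: a=-1 b=-274/403 c=1718/1209 d=-2720/10881
  seg 3: a=3 b=34/31 c=-334/403 d=157/3627
  seg 4: a=0 b=-1091/403 c=-177/403 d=59/403
S(3/4) = 113/1612

Δ: Δ0=8/3, Δ1=-2, Δ2=4/3, Δ3=-1, Δ4=-3
row 1: diag=12, rhs=-28; c'=1/4, d'=-7/3
row 2: denom=12−3·1/4=45/4; d'=(20−3·-7/3)/(45/4)=12/5
row 3: denom=12−3·4/15=56/5; d'=(-14−3·12/5)/(56/5)=-53/28
row 4: denom=8−3·15/56=403/56; d'=(-12−3·-53/28)/(403/56)=-354/403
back: M4=-354/403
back: M3=-53/28−15/56·-354/403=-668/403
back: M2=12/5−4/15·-668/403=3436/1209
back: M1=-7/3−1/4·3436/1209=-3680/1209
M: M0=0, M1=-3680/1209, M2=3436/1209, M3=-668/403, M4=-354/403, M5=0
seg 0: a=-3, c=M0/2=0, d=(M1−M0)/(6·3)=-1840/10881, b=Δ0−h0·(2M0+M1)/6=1688/403
seg 1: a=5, c=M1/2=-1840/1209, d=(M2−M1)/(6·3)=1186/3627, b=Δ1−h1·(2M1+M2)/6=-152/403
seg 2: a=-1, c=M2/2=1718/1209, d=(M3−M2)/(6·3)=-2720/10881, b=Δ2−h2·(2M2+M3)/6=-274/403
seg 3: a=3, c=M3/2=-334/403, d=(M4−M3)/(6·3)=157/3627, b=Δ3−h3·(2M3+M4)/6=34/31
seg 4: a=0, c=M4/2=-177/403, d=(M5−M4)/(6·1)=59/403, b=Δ4−h4·(2M4+M5)/6=-1091/403
t_q=3/4 → seg 0, τ=3/4; S=-3+1688/403·τ+0·τ²+-1840/10881·τ³=113/1612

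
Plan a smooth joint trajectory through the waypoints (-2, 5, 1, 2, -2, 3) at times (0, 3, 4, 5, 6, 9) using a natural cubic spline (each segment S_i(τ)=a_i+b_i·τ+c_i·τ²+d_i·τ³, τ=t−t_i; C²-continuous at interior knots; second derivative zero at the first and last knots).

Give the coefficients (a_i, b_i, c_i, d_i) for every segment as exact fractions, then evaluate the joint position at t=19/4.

  seg 0: a=-2 b=71/13 c=0 d=-122/351
  seg 1: a=5 b=-51/13 c=-122/39 d=119/39
  seg 2: a=1 b=-40/39 c=235/39 d=-4
  seg 3: a=2 b=-38/39 c=-233/39 d=115/39
  seg 4: a=-2 b=-53/13 c=112/39 d=-112/351
S(19/4) = 201/104

Δ: Δ0=7/3, Δ1=-4, Δ2=1, Δ3=-4, Δ4=5/3
row 1: diag=8, rhs=-38; c'=1/8, d'=-19/4
row 2: denom=4−1·1/8=31/8; d'=(30−1·-19/4)/(31/8)=278/31
row 3: denom=4−1·8/31=116/31; d'=(-30−1·278/31)/(116/31)=-302/29
row 4: denom=8−1·31/116=897/116; d'=(34−1·-302/29)/(897/116)=224/39
back: M4=224/39
back: M3=-302/29−31/116·224/39=-466/39
back: M2=278/31−8/31·-466/39=470/39
back: M1=-19/4−1/8·470/39=-244/39
M: M0=0, M1=-244/39, M2=470/39, M3=-466/39, M4=224/39, M5=0
seg 0: a=-2, c=M0/2=0, d=(M1−M0)/(6·3)=-122/351, b=Δ0−h0·(2M0+M1)/6=71/13
seg 1: a=5, c=M1/2=-122/39, d=(M2−M1)/(6·1)=119/39, b=Δ1−h1·(2M1+M2)/6=-51/13
seg 2: a=1, c=M2/2=235/39, d=(M3−M2)/(6·1)=-4, b=Δ2−h2·(2M2+M3)/6=-40/39
seg 3: a=2, c=M3/2=-233/39, d=(M4−M3)/(6·1)=115/39, b=Δ3−h3·(2M3+M4)/6=-38/39
seg 4: a=-2, c=M4/2=112/39, d=(M5−M4)/(6·3)=-112/351, b=Δ4−h4·(2M4+M5)/6=-53/13
t_q=19/4 → seg 2, τ=3/4; S=1+-40/39·τ+235/39·τ²+-4·τ³=201/104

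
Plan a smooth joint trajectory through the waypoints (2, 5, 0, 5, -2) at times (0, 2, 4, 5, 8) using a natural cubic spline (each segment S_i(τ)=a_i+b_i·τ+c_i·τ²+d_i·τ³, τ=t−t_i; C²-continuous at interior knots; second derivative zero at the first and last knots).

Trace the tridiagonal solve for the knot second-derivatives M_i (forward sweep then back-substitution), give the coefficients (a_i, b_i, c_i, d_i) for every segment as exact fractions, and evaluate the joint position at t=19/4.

  seg 0: a=2 b=871/258 c=0 d=-121/258
  seg 1: a=5 b=-581/258 c=-121/43 d=347/258
  seg 2: a=0 b=679/258 c=226/43 d=-745/258
  seg 3: a=5 b=578/129 c=-293/86 d=293/774
S(19/4) = 20431/5504

Δ: Δ0=3/2, Δ1=-5/2, Δ2=5, Δ3=-7/3
row 1: diag=8, rhs=-24; c'=1/4, d'=-3
row 2: denom=6−2·1/4=11/2; d'=(45−2·-3)/(11/2)=102/11
row 3: denom=8−1·2/11=86/11; d'=(-44−1·102/11)/(86/11)=-293/43
back: M3=-293/43
back: M2=102/11−2/11·-293/43=452/43
back: M1=-3−1/4·452/43=-242/43
M: M0=0, M1=-242/43, M2=452/43, M3=-293/43, M4=0
seg 0: a=2, c=M0/2=0, d=(M1−M0)/(6·2)=-121/258, b=Δ0−h0·(2M0+M1)/6=871/258
seg 1: a=5, c=M1/2=-121/43, d=(M2−M1)/(6·2)=347/258, b=Δ1−h1·(2M1+M2)/6=-581/258
seg 2: a=0, c=M2/2=226/43, d=(M3−M2)/(6·1)=-745/258, b=Δ2−h2·(2M2+M3)/6=679/258
seg 3: a=5, c=M3/2=-293/86, d=(M4−M3)/(6·3)=293/774, b=Δ3−h3·(2M3+M4)/6=578/129
t_q=19/4 → seg 2, τ=3/4; S=0+679/258·τ+226/43·τ²+-745/258·τ³=20431/5504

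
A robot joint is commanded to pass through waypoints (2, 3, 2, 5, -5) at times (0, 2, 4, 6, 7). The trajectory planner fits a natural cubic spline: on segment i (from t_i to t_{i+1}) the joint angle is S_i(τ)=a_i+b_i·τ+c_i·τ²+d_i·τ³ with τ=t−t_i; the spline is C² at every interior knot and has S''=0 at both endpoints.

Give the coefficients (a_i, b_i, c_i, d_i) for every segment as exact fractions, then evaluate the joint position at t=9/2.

Δ: Δ0=1/2, Δ1=-1/2, Δ2=3/2, Δ3=-10
row 1: diag=8, rhs=-6; c'=1/4, d'=-3/4
row 2: denom=8−2·1/4=15/2; d'=(12−2·-3/4)/(15/2)=9/5
row 3: denom=6−2·4/15=82/15; d'=(-69−2·9/5)/(82/15)=-1089/82
back: M3=-1089/82
back: M2=9/5−4/15·-1089/82=219/41
back: M1=-3/4−1/4·219/41=-171/82
M: M0=0, M1=-171/82, M2=219/41, M3=-1089/82, M4=0
seg 0: a=2, c=M0/2=0, d=(M1−M0)/(6·2)=-57/328, b=Δ0−h0·(2M0+M1)/6=49/41
seg 1: a=3, c=M1/2=-171/164, d=(M2−M1)/(6·2)=203/328, b=Δ1−h1·(2M1+M2)/6=-73/82
seg 2: a=2, c=M2/2=219/82, d=(M3−M2)/(6·2)=-509/328, b=Δ2−h2·(2M2+M3)/6=97/41
seg 3: a=5, c=M3/2=-1089/164, d=(M4−M3)/(6·1)=363/164, b=Δ3−h3·(2M3+M4)/6=-457/82
t_q=9/2 → seg 2, τ=1/2; S=2+97/41·τ+219/82·τ²+-509/328·τ³=9595/2624

  seg 0: a=2 b=49/41 c=0 d=-57/328
  seg 1: a=3 b=-73/82 c=-171/164 d=203/328
  seg 2: a=2 b=97/41 c=219/82 d=-509/328
  seg 3: a=5 b=-457/82 c=-1089/164 d=363/164
S(9/2) = 9595/2624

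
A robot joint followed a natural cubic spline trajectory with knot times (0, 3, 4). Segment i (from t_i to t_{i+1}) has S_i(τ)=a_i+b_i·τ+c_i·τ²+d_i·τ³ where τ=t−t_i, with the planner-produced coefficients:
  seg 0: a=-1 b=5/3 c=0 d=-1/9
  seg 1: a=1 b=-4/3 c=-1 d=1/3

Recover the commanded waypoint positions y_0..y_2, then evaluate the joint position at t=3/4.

y_0 = S_0(0) = a_0 = -1
y_1 = S_1(0) = a_1 = 1
y_2 = S_1(1) = -1
t_q=3/4 is in segment 0 (τ=3/4); S_0(τ)=13/64

y_0=-1 y_1=1 y_2=-1
S(3/4) = 13/64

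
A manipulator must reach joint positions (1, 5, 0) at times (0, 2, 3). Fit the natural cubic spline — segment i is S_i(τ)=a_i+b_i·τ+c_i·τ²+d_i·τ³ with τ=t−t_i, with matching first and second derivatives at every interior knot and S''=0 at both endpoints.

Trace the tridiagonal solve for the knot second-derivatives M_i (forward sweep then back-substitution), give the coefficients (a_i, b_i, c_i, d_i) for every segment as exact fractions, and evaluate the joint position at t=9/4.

Δ: Δ0=2, Δ1=-5
row 1: diag=6, rhs=-42; c'=1/6, d'=-7
back: M1=-7
M: M0=0, M1=-7, M2=0
seg 0: a=1, c=M0/2=0, d=(M1−M0)/(6·2)=-7/12, b=Δ0−h0·(2M0+M1)/6=13/3
seg 1: a=5, c=M1/2=-7/2, d=(M2−M1)/(6·1)=7/6, b=Δ1−h1·(2M1+M2)/6=-8/3
t_q=9/4 → seg 1, τ=1/4; S=5+-8/3·τ+-7/2·τ²+7/6·τ³=529/128

  seg 0: a=1 b=13/3 c=0 d=-7/12
  seg 1: a=5 b=-8/3 c=-7/2 d=7/6
S(9/4) = 529/128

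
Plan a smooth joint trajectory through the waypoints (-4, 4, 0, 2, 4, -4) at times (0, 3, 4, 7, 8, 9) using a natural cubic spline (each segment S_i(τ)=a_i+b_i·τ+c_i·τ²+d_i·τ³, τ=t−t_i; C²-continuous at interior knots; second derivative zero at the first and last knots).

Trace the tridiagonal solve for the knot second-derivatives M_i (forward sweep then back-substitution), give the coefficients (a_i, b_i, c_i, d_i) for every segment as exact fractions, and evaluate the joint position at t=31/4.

  seg 0: a=-4 b=2992/555 c=0 d=-56/185
  seg 1: a=4 b=-1544/555 c=-504/185 d=836/555
  seg 2: a=0 b=-412/111 c=332/185 d=-62/555
  seg 3: a=2 b=2242/555 c=146/185 d=-314/111
  seg 4: a=4 b=-1592/555 c=-1424/185 d=1424/555
S(31/4) = 25339/5920

Δ: Δ0=8/3, Δ1=-4, Δ2=2/3, Δ3=2, Δ4=-8
row 1: diag=8, rhs=-40; c'=1/8, d'=-5
row 2: denom=8−1·1/8=63/8; d'=(28−1·-5)/(63/8)=88/21
row 3: denom=8−3·8/21=48/7; d'=(8−3·88/21)/(48/7)=-2/3
row 4: denom=4−1·7/48=185/48; d'=(-60−1·-2/3)/(185/48)=-2848/185
back: M4=-2848/185
back: M3=-2/3−7/48·-2848/185=292/185
back: M2=88/21−8/21·292/185=664/185
back: M1=-5−1/8·664/185=-1008/185
M: M0=0, M1=-1008/185, M2=664/185, M3=292/185, M4=-2848/185, M5=0
seg 0: a=-4, c=M0/2=0, d=(M1−M0)/(6·3)=-56/185, b=Δ0−h0·(2M0+M1)/6=2992/555
seg 1: a=4, c=M1/2=-504/185, d=(M2−M1)/(6·1)=836/555, b=Δ1−h1·(2M1+M2)/6=-1544/555
seg 2: a=0, c=M2/2=332/185, d=(M3−M2)/(6·3)=-62/555, b=Δ2−h2·(2M2+M3)/6=-412/111
seg 3: a=2, c=M3/2=146/185, d=(M4−M3)/(6·1)=-314/111, b=Δ3−h3·(2M3+M4)/6=2242/555
seg 4: a=4, c=M4/2=-1424/185, d=(M5−M4)/(6·1)=1424/555, b=Δ4−h4·(2M4+M5)/6=-1592/555
t_q=31/4 → seg 3, τ=3/4; S=2+2242/555·τ+146/185·τ²+-314/111·τ³=25339/5920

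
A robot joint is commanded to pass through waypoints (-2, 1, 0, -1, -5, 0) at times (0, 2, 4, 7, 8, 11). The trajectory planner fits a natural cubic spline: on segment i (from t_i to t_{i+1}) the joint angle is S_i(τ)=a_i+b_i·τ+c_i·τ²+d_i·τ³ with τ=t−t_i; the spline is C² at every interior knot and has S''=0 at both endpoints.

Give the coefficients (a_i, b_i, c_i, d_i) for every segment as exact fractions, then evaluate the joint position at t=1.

Δ: Δ0=3/2, Δ1=-1/2, Δ2=-1/3, Δ3=-4, Δ4=5/3
row 1: diag=8, rhs=-12; c'=1/4, d'=-3/2
row 2: denom=10−2·1/4=19/2; d'=(1−2·-3/2)/(19/2)=8/19
row 3: denom=8−3·6/19=134/19; d'=(-22−3·8/19)/(134/19)=-221/67
row 4: denom=8−1·19/134=1053/134; d'=(34−1·-221/67)/(1053/134)=1666/351
back: M4=1666/351
back: M3=-221/67−19/134·1666/351=-1394/351
back: M2=8/19−6/19·-1394/351=196/117
back: M1=-3/2−1/4·196/117=-449/234
M: M0=0, M1=-449/234, M2=196/117, M3=-1394/351, M4=1666/351, M5=0
seg 0: a=-2, c=M0/2=0, d=(M1−M0)/(6·2)=-449/2808, b=Δ0−h0·(2M0+M1)/6=751/351
seg 1: a=1, c=M1/2=-449/468, d=(M2−M1)/(6·2)=841/2808, b=Δ1−h1·(2M1+M2)/6=155/702
seg 2: a=0, c=M2/2=98/117, d=(M3−M2)/(6·3)=-991/3159, b=Δ2−h2·(2M2+M3)/6=-8/351
seg 3: a=-1, c=M3/2=-697/351, d=(M4−M3)/(6·1)=170/117, b=Δ3−h3·(2M3+M4)/6=-1217/351
seg 4: a=-5, c=M4/2=833/351, d=(M5−M4)/(6·3)=-833/3159, b=Δ4−h4·(2M4+M5)/6=-1081/351
t_q=1 → seg 0, τ=1; S=-2+751/351·τ+0·τ²+-449/2808·τ³=-19/936

  seg 0: a=-2 b=751/351 c=0 d=-449/2808
  seg 1: a=1 b=155/702 c=-449/468 d=841/2808
  seg 2: a=0 b=-8/351 c=98/117 d=-991/3159
  seg 3: a=-1 b=-1217/351 c=-697/351 d=170/117
  seg 4: a=-5 b=-1081/351 c=833/351 d=-833/3159
S(1) = -19/936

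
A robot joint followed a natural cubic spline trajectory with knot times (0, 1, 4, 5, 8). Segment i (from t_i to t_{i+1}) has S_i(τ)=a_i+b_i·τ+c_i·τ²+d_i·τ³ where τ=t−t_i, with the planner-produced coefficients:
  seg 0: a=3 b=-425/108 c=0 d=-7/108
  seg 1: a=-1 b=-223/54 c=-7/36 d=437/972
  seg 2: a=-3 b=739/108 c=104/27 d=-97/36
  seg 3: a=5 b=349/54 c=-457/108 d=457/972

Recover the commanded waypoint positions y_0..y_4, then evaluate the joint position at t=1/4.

y_0=3 y_1=-1 y_2=-3 y_3=5 y_4=-1
S(1/4) = 4643/2304

y_0 = S_0(0) = a_0 = 3
y_1 = S_1(0) = a_1 = -1
y_2 = S_2(0) = a_2 = -3
y_3 = S_3(0) = a_3 = 5
y_4 = S_3(3) = -1
t_q=1/4 is in segment 0 (τ=1/4); S_0(τ)=4643/2304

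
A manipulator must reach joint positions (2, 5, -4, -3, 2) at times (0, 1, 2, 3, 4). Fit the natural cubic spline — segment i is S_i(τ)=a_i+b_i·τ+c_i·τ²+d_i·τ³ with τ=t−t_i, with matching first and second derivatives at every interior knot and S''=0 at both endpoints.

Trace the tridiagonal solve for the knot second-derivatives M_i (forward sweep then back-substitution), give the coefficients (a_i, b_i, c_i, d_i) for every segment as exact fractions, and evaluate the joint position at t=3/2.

  seg 0: a=2 b=48/7 c=0 d=-27/7
  seg 1: a=5 b=-33/7 c=-81/7 d=51/7
  seg 2: a=-4 b=-6 c=72/7 d=-23/7
  seg 3: a=-3 b=33/7 c=3/7 d=-1/7
S(3/2) = 37/56

Δ: Δ0=3, Δ1=-9, Δ2=1, Δ3=5
row 1: diag=4, rhs=-72; c'=1/4, d'=-18
row 2: denom=4−1·1/4=15/4; d'=(60−1·-18)/(15/4)=104/5
row 3: denom=4−1·4/15=56/15; d'=(24−1·104/5)/(56/15)=6/7
back: M3=6/7
back: M2=104/5−4/15·6/7=144/7
back: M1=-18−1/4·144/7=-162/7
M: M0=0, M1=-162/7, M2=144/7, M3=6/7, M4=0
seg 0: a=2, c=M0/2=0, d=(M1−M0)/(6·1)=-27/7, b=Δ0−h0·(2M0+M1)/6=48/7
seg 1: a=5, c=M1/2=-81/7, d=(M2−M1)/(6·1)=51/7, b=Δ1−h1·(2M1+M2)/6=-33/7
seg 2: a=-4, c=M2/2=72/7, d=(M3−M2)/(6·1)=-23/7, b=Δ2−h2·(2M2+M3)/6=-6
seg 3: a=-3, c=M3/2=3/7, d=(M4−M3)/(6·1)=-1/7, b=Δ3−h3·(2M3+M4)/6=33/7
t_q=3/2 → seg 1, τ=1/2; S=5+-33/7·τ+-81/7·τ²+51/7·τ³=37/56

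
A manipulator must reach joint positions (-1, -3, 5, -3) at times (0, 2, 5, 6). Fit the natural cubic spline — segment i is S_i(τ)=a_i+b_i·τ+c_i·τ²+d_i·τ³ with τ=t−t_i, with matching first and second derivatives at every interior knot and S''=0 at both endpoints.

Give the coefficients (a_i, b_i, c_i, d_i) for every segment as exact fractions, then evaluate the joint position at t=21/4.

Δ: Δ0=-1, Δ1=8/3, Δ2=-8
row 1: diag=10, rhs=22; c'=3/10, d'=11/5
row 2: denom=8−3·3/10=71/10; d'=(-64−3·11/5)/(71/10)=-706/71
back: M2=-706/71
back: M1=11/5−3/10·-706/71=368/71
M: M0=0, M1=368/71, M2=-706/71, M3=0
seg 0: a=-1, c=M0/2=0, d=(M1−M0)/(6·2)=92/213, b=Δ0−h0·(2M0+M1)/6=-581/213
seg 1: a=-3, c=M1/2=184/71, d=(M2−M1)/(6·3)=-179/213, b=Δ1−h1·(2M1+M2)/6=523/213
seg 2: a=5, c=M2/2=-353/71, d=(M3−M2)/(6·1)=353/213, b=Δ2−h2·(2M2+M3)/6=-998/213
t_q=21/4 → seg 2, τ=1/4; S=5+-998/213·τ+-353/71·τ²+353/213·τ³=16103/4544

  seg 0: a=-1 b=-581/213 c=0 d=92/213
  seg 1: a=-3 b=523/213 c=184/71 d=-179/213
  seg 2: a=5 b=-998/213 c=-353/71 d=353/213
S(21/4) = 16103/4544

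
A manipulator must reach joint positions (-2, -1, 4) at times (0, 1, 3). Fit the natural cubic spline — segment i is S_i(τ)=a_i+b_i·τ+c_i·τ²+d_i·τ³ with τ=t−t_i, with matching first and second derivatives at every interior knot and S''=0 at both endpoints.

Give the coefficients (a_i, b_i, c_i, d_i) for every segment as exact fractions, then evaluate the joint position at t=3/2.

  seg 0: a=-2 b=3/4 c=0 d=1/4
  seg 1: a=-1 b=3/2 c=3/4 d=-1/8
S(3/2) = -5/64

Δ: Δ0=1, Δ1=5/2
row 1: diag=6, rhs=9; c'=1/3, d'=3/2
back: M1=3/2
M: M0=0, M1=3/2, M2=0
seg 0: a=-2, c=M0/2=0, d=(M1−M0)/(6·1)=1/4, b=Δ0−h0·(2M0+M1)/6=3/4
seg 1: a=-1, c=M1/2=3/4, d=(M2−M1)/(6·2)=-1/8, b=Δ1−h1·(2M1+M2)/6=3/2
t_q=3/2 → seg 1, τ=1/2; S=-1+3/2·τ+3/4·τ²+-1/8·τ³=-5/64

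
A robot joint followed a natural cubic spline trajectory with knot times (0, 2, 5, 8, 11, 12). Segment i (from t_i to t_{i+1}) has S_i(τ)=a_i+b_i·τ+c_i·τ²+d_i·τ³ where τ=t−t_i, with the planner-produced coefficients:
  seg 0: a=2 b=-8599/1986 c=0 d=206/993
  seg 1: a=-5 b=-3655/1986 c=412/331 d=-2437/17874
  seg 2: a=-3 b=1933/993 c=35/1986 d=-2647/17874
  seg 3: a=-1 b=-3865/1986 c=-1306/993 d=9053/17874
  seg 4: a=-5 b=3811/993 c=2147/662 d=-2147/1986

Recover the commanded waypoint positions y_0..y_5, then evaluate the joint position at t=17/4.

y_0 = S_0(0) = a_0 = 2
y_1 = S_1(0) = a_1 = -5
y_2 = S_2(0) = a_2 = -3
y_3 = S_3(0) = a_3 = -1
y_4 = S_4(0) = a_4 = -5
y_5 = S_4(1) = 1
t_q=17/4 is in segment 1 (τ=9/4); S_1(τ)=-186103/42368

y_0=2 y_1=-5 y_2=-3 y_3=-1 y_4=-5 y_5=1
S(17/4) = -186103/42368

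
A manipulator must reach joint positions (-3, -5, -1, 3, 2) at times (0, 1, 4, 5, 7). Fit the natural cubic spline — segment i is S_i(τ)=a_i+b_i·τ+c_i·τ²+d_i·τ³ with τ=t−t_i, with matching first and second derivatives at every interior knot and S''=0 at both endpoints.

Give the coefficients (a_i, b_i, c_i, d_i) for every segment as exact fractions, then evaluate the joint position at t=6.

Δ: Δ0=-2, Δ1=4/3, Δ2=4, Δ3=-1/2
row 1: diag=8, rhs=20; c'=3/8, d'=5/2
row 2: denom=8−3·3/8=55/8; d'=(16−3·5/2)/(55/8)=68/55
row 3: denom=6−1·8/55=322/55; d'=(-27−1·68/55)/(322/55)=-1553/322
back: M3=-1553/322
back: M2=68/55−8/55·-1553/322=312/161
back: M1=5/2−3/8·312/161=571/322
M: M0=0, M1=571/322, M2=312/161, M3=-1553/322, M4=0
seg 0: a=-3, c=M0/2=0, d=(M1−M0)/(6·1)=571/1932, b=Δ0−h0·(2M0+M1)/6=-4435/1932
seg 1: a=-5, c=M1/2=571/644, d=(M2−M1)/(6·3)=53/5796, b=Δ1−h1·(2M1+M2)/6=-1361/966
seg 2: a=-1, c=M2/2=156/161, d=(M3−M2)/(6·1)=-311/276, b=Δ2−h2·(2M2+M3)/6=8033/1932
seg 3: a=3, c=M3/2=-1553/644, d=(M4−M3)/(6·2)=1553/3864, b=Δ3−h3·(2M3+M4)/6=2623/966
t_q=6 → seg 3, τ=1; S=3+2623/966·τ+-1553/644·τ²+1553/3864·τ³=4773/1288

  seg 0: a=-3 b=-4435/1932 c=0 d=571/1932
  seg 1: a=-5 b=-1361/966 c=571/644 d=53/5796
  seg 2: a=-1 b=8033/1932 c=156/161 d=-311/276
  seg 3: a=3 b=2623/966 c=-1553/644 d=1553/3864
S(6) = 4773/1288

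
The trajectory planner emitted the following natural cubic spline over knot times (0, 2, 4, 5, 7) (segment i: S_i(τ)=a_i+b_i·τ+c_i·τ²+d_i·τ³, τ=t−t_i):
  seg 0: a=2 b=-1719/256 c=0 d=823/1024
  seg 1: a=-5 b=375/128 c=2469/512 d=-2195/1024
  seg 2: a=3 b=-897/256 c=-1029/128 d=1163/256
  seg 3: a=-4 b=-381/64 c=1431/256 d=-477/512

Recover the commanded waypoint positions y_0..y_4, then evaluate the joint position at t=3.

y_0 = S_0(0) = a_0 = 2
y_1 = S_1(0) = a_1 = -5
y_2 = S_2(0) = a_2 = 3
y_3 = S_3(0) = a_3 = -4
y_4 = S_3(2) = -1
t_q=3 is in segment 1 (τ=1); S_1(τ)=623/1024

y_0=2 y_1=-5 y_2=3 y_3=-4 y_4=-1
S(3) = 623/1024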